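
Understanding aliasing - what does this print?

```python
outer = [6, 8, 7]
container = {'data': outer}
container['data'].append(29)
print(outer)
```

Key concept: dict holds reference to list.
Step by step:
`outer = [6, 8, 7]` → outer = [6, 8, 7]
`container = {'data': outer}` → container = {'data': [6, 8, 7]}
`container['data'].append(29)` → outer = [6, 8, 7, 29]; container = {'data': [6, 8, 7, 29]}
`print(outer)` → prints [6, 8, 7, 29]

Answer: [6, 8, 7, 29]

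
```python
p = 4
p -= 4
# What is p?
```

Trace:
`p = 4` → p = 4
`p -= 4` → p = 0
So p = 0

Answer: 0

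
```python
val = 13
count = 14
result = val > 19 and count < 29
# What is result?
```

Trace:
`val = 13` → val = 13
`count = 14` → count = 14
`result = val > 19 and count < 29` → result = False
So result = False

Answer: False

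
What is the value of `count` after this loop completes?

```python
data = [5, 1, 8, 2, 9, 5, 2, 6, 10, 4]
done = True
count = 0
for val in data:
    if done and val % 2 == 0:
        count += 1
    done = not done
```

Count even values at even positions
`count` takes the values: 0 → 1 → 2 → 3

Answer: 3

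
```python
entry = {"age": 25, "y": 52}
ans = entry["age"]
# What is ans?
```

Trace:
`entry = {"age": 25, "y": 52}` → entry = {'age': 25, 'y': 52}
`ans = entry["age"]` → ans = 25
So ans = 25

Answer: 25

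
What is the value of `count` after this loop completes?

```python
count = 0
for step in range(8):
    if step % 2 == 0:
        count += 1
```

Count numbers divisible by 2 in range(8)
`count` takes the values: 0 → 1 → 2 → 3 → 4

Answer: 4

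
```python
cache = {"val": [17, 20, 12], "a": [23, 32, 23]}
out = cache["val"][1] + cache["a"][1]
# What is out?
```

Trace:
`cache = {"val": [17, 20, 12], "a": [23, 32, 23]}` → cache = {'val': [17, 20, 12], 'a': [23, 32, 23]}
`out = cache["val"][1] + cache["a"][1]` → out = 52
So out = 52

Answer: 52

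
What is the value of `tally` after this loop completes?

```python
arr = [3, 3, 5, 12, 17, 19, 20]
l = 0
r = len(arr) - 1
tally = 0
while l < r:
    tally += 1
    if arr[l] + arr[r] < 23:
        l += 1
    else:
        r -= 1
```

Steps to find pair summing to 23
`tally` takes the values: 0 → 1 → 2 → 3 → 4 → 5 → 6

Answer: 6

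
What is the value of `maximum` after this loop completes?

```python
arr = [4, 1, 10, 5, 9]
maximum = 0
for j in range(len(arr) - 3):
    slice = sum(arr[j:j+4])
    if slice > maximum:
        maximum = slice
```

Max sum of 4-element window in [4, 1, 10, 5, 9]
`maximum` takes the values: 0 → 20 → 25

Answer: 25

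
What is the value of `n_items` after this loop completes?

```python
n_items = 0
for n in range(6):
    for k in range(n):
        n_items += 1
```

Triangle number: 0+1+2+...+5
`n_items` takes the values: 0 → 1 → 2 → 3 → 4 → 5 → 6 → 7 → 8 → 9 → 10 → 11 → 12 → 13 → 14 → 15

Answer: 15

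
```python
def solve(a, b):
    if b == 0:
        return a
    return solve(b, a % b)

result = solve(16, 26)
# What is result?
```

solve(16, 26) -> solve(26, 16) -> solve(16, 10) -> solve(10, 6) -> solve(6, 4) -> solve(4, 2) -> solve(2, 0) -> 2

Answer: 2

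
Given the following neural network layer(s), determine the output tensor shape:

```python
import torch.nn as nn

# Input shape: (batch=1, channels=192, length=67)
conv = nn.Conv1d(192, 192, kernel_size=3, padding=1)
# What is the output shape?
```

Input: (1, 192, 67) -> Output: (1, 192, 67)

Answer: (1, 192, 67)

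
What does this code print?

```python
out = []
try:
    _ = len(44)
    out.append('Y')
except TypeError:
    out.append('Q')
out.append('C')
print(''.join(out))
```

Execution trace: 'Q' (except TypeError) → 'C' (after the try/except). Output: QC

Answer: QC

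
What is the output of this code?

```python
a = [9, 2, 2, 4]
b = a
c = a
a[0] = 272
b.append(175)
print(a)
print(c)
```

Key concept: multiple aliases.
Step by step:
`a = [9, 2, 2, 4]` → a = [9, 2, 2, 4]
`b = a` → b = [9, 2, 2, 4] (same object as a)
`c = a` → c = [9, 2, 2, 4] (same object as a, b)
`a[0] = 272` → a = [272, 2, 2, 4] (same object as b, c); b = [272, 2, 2, 4] (same object as a, c); c = [272, 2, 2, 4] (same object as a, b)
`b.append(175)` → a = [272, 2, 2, 4, 175] (same object as b, c); b = [272, 2, 2, 4, 175] (same object as a, c); c = [272, 2, 2, 4, 175] (same object as a, b)
`print(a)` → prints [272, 2, 2, 4, 175]
`print(c)` → prints [272, 2, 2, 4, 175]

Answer:
[272, 2, 2, 4, 175]
[272, 2, 2, 4, 175]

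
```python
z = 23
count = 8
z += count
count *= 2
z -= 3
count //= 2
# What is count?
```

Trace:
`z = 23` → z = 23
`count = 8` → count = 8
`z += count` → z = 31
`count *= 2` → count = 16
`z -= 3` → z = 28
`count //= 2` → count = 8
So count = 8

Answer: 8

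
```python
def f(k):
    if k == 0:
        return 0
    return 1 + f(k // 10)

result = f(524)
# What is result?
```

Count of digits of 524: 3

Answer: 3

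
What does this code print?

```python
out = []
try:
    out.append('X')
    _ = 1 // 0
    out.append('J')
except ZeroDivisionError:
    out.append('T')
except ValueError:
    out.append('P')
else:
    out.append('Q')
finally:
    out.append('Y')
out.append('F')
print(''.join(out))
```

Execution trace: 'X' (try body) → 'T' (except ZeroDivisionError) → 'Y' (finally) → 'F' (after the try/except). Output: XTYF

Answer: XTYF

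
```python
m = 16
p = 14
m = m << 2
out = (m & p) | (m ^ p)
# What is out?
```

Trace:
`m = 16` → m = 16
`p = 14` → p = 14
`m = m << 2` → m = 64
`out = (m & p) | (m ^ p)` → out = 78
So out = 78

Answer: 78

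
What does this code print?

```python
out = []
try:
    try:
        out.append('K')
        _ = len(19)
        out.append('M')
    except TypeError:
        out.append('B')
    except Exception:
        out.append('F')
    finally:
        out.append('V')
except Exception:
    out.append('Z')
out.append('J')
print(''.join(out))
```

Execution trace: 'K' (inner try body) → 'B' (inner except TypeError) → 'V' (inner finally) → 'J' (after the try/except). Output: KBVJ

Answer: KBVJ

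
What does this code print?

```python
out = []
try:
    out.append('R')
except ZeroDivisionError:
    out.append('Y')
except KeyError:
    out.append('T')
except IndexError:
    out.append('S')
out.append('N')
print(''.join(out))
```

Execution trace: 'R' (try body, no exception) → 'N' (after the try/except). Output: RN

Answer: RN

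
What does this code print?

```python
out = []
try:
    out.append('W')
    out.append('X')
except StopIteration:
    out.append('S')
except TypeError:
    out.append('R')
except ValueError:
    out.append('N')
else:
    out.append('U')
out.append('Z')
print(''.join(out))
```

Execution trace: 'W' (try body) → 'X' (try body, no exception) → 'U' (else) → 'Z' (after the try/except). Output: WXUZ

Answer: WXUZ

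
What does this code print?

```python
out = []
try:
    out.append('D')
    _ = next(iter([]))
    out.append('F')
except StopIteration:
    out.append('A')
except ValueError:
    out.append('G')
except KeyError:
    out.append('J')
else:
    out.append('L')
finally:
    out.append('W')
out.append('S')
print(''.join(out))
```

Execution trace: 'D' (try body) → 'A' (except StopIteration) → 'W' (finally) → 'S' (after the try/except). Output: DAWS

Answer: DAWS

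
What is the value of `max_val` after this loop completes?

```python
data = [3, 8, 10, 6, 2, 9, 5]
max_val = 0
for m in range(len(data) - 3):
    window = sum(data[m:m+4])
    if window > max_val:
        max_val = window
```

Max sum of 4-element window in [3, 8, 10, 6, 2, 9, 5]
`max_val` takes the values: 0 → 27

Answer: 27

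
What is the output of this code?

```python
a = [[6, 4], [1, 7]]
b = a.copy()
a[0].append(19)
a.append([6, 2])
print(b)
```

Key concept: shallow copy with nested lists.
Step by step:
`a = [[6, 4], [1, 7]]` → a = [[6, 4], [1, 7]]
`b = a.copy()` → b = [[6, 4], [1, 7]]
`a[0].append(19)` → a = [[6, 4, 19], [1, 7]]; b = [[6, 4, 19], [1, 7]]
`a.append([6, 2])` → a = [[6, 4, 19], [1, 7], [6, 2]]
`print(b)` → prints [[6, 4, 19], [1, 7]]

Answer: [[6, 4, 19], [1, 7]]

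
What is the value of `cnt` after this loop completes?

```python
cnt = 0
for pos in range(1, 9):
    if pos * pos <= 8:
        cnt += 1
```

Count numbers where pos² ≤ 8
`cnt` takes the values: 0 → 1 → 2

Answer: 2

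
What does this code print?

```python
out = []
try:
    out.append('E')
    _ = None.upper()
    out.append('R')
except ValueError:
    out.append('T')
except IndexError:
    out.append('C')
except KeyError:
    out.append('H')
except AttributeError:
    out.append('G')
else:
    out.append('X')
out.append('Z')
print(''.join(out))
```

Execution trace: 'E' (try body) → 'G' (except AttributeError) → 'Z' (after the try/except). Output: EGZ

Answer: EGZ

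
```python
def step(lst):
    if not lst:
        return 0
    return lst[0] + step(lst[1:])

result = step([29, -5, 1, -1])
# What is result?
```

29 + (-5) + 1 + (-1) + 0 = 24

Answer: 24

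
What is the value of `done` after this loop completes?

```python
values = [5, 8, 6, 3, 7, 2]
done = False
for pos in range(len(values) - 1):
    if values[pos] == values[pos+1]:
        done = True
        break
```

Check consecutive duplicates in [5, 8, 6, 3, 7, 2]
`done` takes the values: False

Answer: False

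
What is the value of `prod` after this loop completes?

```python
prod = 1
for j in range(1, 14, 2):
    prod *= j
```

Product of 1, 3, 5, ... up to 13
`prod` takes the values: 1 → 3 → 15 → 105 → 945 → 10395 → 135135

Answer: 135135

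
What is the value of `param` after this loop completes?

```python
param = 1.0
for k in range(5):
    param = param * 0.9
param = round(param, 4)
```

Exponential decay: 1.0 * 0.9^5
`param` takes the values: 1.0 → 0.9 → 0.81 → 0.729 → 0.6561 → 0.59049 → 0.5905

Answer: 0.5905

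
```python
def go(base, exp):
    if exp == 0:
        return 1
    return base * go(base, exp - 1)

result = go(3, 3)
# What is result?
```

go(3, 3) = 3 * 3 * 3 = 27

Answer: 27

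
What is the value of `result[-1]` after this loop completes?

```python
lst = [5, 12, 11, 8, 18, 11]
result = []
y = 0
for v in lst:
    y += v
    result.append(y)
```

Cumulative sum ends at 65
`result` takes the values: [] → [5] → [5, 17] → [5, 17, 28] → [5, 17, 28, 36] → [5, 17, 28, 36, 54] → [5, 17, 28, 36, 54, 65]
So `result[-1]` = 65

Answer: 65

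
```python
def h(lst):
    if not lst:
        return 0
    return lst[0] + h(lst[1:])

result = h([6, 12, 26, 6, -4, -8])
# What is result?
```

6 + 12 + 26 + 6 + (-4) + (-8) + 0 = 38

Answer: 38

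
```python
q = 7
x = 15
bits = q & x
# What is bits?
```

Trace:
`q = 7` → q = 7
`x = 15` → x = 15
`bits = q & x` → bits = 7
So bits = 7

Answer: 7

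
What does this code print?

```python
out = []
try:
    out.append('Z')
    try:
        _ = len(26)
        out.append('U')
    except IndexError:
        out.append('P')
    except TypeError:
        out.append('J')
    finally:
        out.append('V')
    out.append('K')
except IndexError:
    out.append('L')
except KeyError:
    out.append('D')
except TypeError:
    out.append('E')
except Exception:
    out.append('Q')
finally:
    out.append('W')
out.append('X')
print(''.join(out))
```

Execution trace: 'Z' (try body) → 'J' (inner except TypeError) → 'V' (inner finally) → 'K' (try body, no exception) → 'W' (finally) → 'X' (after the try/except). Output: ZJVKWX

Answer: ZJVKWX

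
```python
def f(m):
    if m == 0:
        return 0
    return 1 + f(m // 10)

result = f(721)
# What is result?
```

Count of digits of 721: 3

Answer: 3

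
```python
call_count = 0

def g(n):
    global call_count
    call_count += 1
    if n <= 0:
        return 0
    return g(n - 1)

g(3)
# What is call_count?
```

Linear recursion stepping by 1: 4 calls from n=3 down to ≤0.

Answer: 4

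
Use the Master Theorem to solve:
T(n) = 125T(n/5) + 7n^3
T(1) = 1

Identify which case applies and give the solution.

a=125, b=5, f(n)=7n^3. log_5(125) = 3. Since c=3 = 3, Case 2 applies: T(n) = Θ(n^log_b(a) · log n) = O(n^3 log n).

Answer: O(n^3 log n) - Case 2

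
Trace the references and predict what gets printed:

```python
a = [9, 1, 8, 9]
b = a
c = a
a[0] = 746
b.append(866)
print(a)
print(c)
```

Key concept: multiple aliases.
Step by step:
`a = [9, 1, 8, 9]` → a = [9, 1, 8, 9]
`b = a` → b = [9, 1, 8, 9] (same object as a)
`c = a` → c = [9, 1, 8, 9] (same object as a, b)
`a[0] = 746` → a = [746, 1, 8, 9] (same object as b, c); b = [746, 1, 8, 9] (same object as a, c); c = [746, 1, 8, 9] (same object as a, b)
`b.append(866)` → a = [746, 1, 8, 9, 866] (same object as b, c); b = [746, 1, 8, 9, 866] (same object as a, c); c = [746, 1, 8, 9, 866] (same object as a, b)
`print(a)` → prints [746, 1, 8, 9, 866]
`print(c)` → prints [746, 1, 8, 9, 866]

Answer:
[746, 1, 8, 9, 866]
[746, 1, 8, 9, 866]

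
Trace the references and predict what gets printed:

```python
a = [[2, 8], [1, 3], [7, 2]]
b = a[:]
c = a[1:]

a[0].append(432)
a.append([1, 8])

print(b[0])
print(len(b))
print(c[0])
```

Key concept: slice with nested mutation.
Step by step:
`a = [[2, 8], [1, 3], [7, 2]]` → a = [[2, 8], [1, 3], [7, 2]]
`b = a[:]` → b = [[2, 8], [1, 3], [7, 2]]
`c = a[1:]` → c = [[1, 3], [7, 2]]
`a[0].append(432)` → a = [[2, 8, 432], [1, 3], [7, 2]]; b = [[2, 8, 432], [1, 3], [7, 2]]
`a.append([1, 8])` → a = [[2, 8, 432], [1, 3], [7, 2], [1, 8]]
`print(b[0])` → prints [2, 8, 432]
`print(len(b))` → prints 3
`print(c[0])` → prints [1, 3]

Answer:
[2, 8, 432]
3
[1, 3]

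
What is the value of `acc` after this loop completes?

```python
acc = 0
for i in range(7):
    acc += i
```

Sum of 0 to 6 = 21
`acc` takes the values: 0 → 1 → 3 → 6 → 10 → 15 → 21

Answer: 21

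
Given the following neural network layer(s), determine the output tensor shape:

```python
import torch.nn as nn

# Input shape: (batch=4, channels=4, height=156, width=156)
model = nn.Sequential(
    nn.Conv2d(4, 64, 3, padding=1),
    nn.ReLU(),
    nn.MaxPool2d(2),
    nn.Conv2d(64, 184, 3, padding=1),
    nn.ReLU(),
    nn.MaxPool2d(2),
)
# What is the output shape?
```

Input: (4, 4, 156, 156) -> after first Conv2d: (4, 64, 156, 156) -> after first MaxPool2d: (4, 64, 78, 78) -> after second Conv2d: (4, 184, 78, 78) -> Output: (4, 184, 39, 39)

Answer: (4, 184, 39, 39)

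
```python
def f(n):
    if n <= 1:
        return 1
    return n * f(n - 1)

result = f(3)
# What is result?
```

f(3) = 3 * 2 * 1 = 6

Answer: 6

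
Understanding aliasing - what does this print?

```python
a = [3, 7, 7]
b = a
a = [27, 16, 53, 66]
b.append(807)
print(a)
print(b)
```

Key concept: rebinding vs mutation: a is rebound to a new list, b still points at the original.
Step by step:
`a = [3, 7, 7]` → a = [3, 7, 7]
`b = a` → b = [3, 7, 7] (same object as a)
`a = [27, 16, 53, 66]` → a = [27, 16, 53, 66]
`b.append(807)` → b = [3, 7, 7, 807]
`print(a)` → prints [27, 16, 53, 66]
`print(b)` → prints [3, 7, 7, 807]

Answer:
[27, 16, 53, 66]
[3, 7, 7, 807]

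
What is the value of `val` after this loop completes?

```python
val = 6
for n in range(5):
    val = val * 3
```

Multiply by 3, 5 times: 6 * 3^5 = 1458
`val` takes the values: 6 → 18 → 54 → 162 → 486 → 1458

Answer: 1458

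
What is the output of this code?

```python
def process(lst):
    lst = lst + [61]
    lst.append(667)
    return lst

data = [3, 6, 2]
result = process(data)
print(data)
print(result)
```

Key concept: rebinding parameter vs mutation.
Step by step:
`data = [3, 6, 2]` → data = [3, 6, 2]
`result = process(data)` → result = [3, 6, 2, 61, 667]
`print(data)` → prints [3, 6, 2]
`print(result)` → prints [3, 6, 2, 61, 667]

Answer:
[3, 6, 2]
[3, 6, 2, 61, 667]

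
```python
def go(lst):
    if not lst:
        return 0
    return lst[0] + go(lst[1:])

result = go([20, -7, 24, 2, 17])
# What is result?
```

20 + (-7) + 24 + 2 + 17 + 0 = 56

Answer: 56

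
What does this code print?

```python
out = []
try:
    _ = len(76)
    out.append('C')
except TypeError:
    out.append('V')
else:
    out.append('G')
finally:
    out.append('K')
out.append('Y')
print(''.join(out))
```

Execution trace: 'V' (except TypeError) → 'K' (finally) → 'Y' (after the try/except). Output: VKY

Answer: VKY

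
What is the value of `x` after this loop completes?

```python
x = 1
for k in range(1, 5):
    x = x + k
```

Start at 1, add 1 through 4
`x` takes the values: 1 → 2 → 4 → 7 → 11

Answer: 11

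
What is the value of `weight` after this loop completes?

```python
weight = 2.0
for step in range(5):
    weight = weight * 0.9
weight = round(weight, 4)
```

Exponential decay: 2.0 * 0.9^5
`weight` takes the values: 2.0 → 1.8 → 1.62 → 1.458 → 1.3122 → 1.18098 → 1.181

Answer: 1.181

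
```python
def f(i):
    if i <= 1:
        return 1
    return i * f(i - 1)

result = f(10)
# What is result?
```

f(10) = 10 * 9 * 8 * 7 * 6 * 5 * 4 * 3 * 2 * 1 = 3628800

Answer: 3628800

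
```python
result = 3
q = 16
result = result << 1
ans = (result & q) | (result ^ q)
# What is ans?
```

Trace:
`result = 3` → result = 3
`q = 16` → q = 16
`result = result << 1` → result = 6
`ans = (result & q) | (result ^ q)` → ans = 22
So ans = 22

Answer: 22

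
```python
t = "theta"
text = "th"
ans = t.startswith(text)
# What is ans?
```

Trace:
`t = "theta"` → t = 'theta'
`text = "th"` → text = 'th'
`ans = t.startswith(text)` → ans = True
So ans = True

Answer: True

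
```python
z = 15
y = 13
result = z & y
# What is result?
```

Trace:
`z = 15` → z = 15
`y = 13` → y = 13
`result = z & y` → result = 13
So result = 13

Answer: 13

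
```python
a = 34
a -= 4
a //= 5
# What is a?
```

Trace:
`a = 34` → a = 34
`a -= 4` → a = 30
`a //= 5` → a = 6
So a = 6

Answer: 6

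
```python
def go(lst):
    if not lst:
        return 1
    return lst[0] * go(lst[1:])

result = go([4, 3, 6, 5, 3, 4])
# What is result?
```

Product over [4, 3, 6, 5, 3, 4] = 4 * 3 * 6 * 5 * 3 * 4 = 4320

Answer: 4320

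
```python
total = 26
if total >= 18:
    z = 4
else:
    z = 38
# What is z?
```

Trace:
`total = 26` → total = 26
`if total >= 18: ...` → total >= 18 is True → z = 4
So z = 4

Answer: 4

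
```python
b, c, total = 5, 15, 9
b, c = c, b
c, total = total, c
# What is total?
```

Trace:
`b, c, total = 5, 15, 9` → b = 5; c = 15; total = 9
`b, c = c, b` → b = 15; c = 5
`c, total = total, c` → c = 9; total = 5
So total = 5

Answer: 5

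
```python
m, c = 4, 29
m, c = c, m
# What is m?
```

Trace:
`m, c = 4, 29` → m = 4; c = 29
`m, c = c, m` → m = 29; c = 4
So m = 29

Answer: 29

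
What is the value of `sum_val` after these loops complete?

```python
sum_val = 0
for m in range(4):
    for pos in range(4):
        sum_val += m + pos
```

Sum of all m+pos for m,pos in 4x4
`sum_val` takes the values: 0 → 1 → 3 → 6 → 7 → 9 → 12 → 16 → 18 → 21 → 25 → 30 → 33 → 37 → 42 → 48

Answer: 48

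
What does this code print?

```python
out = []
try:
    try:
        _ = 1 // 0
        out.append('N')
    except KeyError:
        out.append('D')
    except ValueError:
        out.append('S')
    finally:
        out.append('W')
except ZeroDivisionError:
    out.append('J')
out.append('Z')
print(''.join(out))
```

Execution trace: 'W' (inner finally) → 'J' (outer except ZeroDivisionError) → 'Z' (after the try/except). Output: WJZ

Answer: WJZ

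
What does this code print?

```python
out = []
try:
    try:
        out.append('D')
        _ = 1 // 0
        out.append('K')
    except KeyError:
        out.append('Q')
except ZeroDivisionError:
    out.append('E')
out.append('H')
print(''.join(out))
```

Execution trace: 'D' (try body) → 'E' (outer except ZeroDivisionError) → 'H' (after the try/except). Output: DEH

Answer: DEH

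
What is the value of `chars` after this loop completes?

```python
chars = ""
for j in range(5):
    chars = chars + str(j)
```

Concatenate digits 0 to 4
`chars` takes the values: "" → "0" → "01" → "012" → "0123" → "01234"

Answer: "01234"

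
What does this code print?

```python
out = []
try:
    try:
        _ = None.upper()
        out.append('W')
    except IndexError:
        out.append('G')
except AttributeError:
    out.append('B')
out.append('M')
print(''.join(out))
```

Execution trace: 'B' (outer except AttributeError) → 'M' (after the try/except). Output: BM

Answer: BM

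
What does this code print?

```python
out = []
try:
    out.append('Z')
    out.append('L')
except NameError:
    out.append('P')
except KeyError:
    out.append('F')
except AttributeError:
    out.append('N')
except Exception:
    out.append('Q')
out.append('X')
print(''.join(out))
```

Execution trace: 'Z' (try body) → 'L' (try body, no exception) → 'X' (after the try/except). Output: ZLX

Answer: ZLX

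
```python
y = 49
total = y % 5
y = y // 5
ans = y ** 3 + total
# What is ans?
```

Trace:
`y = 49` → y = 49
`total = y % 5` → total = 4
`y = y // 5` → y = 9
`ans = y ** 3 + total` → ans = 733
So ans = 733

Answer: 733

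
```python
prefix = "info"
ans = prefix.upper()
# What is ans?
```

Trace:
`prefix = "info"` → prefix = 'info'
`ans = prefix.upper()` → ans = 'INFO'
So ans = 'INFO'

Answer: 'INFO'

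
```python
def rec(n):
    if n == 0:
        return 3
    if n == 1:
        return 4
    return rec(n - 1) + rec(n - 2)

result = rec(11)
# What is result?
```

Build up from base cases: rec(0)=3, rec(1)=4, rec(2)=7, rec(3)=11, rec(4)=18, rec(5)=29, rec(6)=47, ..., rec(11)=521

Answer: 521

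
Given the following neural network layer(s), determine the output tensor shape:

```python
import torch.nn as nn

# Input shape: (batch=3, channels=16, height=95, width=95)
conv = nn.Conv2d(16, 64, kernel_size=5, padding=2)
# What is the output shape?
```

Input: (3, 16, 95, 95) -> Output: (3, 64, 95, 95)

Answer: (3, 64, 95, 95)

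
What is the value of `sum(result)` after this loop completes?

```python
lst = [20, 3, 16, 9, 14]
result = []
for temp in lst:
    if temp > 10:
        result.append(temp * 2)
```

Sum of doubled values > 10
`result` takes the values: [] → [40] → [40, 32] → [40, 32, 28]
So `sum(result)` = 100

Answer: 100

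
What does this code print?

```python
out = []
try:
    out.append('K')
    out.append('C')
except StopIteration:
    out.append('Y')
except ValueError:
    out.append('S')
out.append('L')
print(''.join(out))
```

Execution trace: 'K' (try body) → 'C' (try body, no exception) → 'L' (after the try/except). Output: KCL

Answer: KCL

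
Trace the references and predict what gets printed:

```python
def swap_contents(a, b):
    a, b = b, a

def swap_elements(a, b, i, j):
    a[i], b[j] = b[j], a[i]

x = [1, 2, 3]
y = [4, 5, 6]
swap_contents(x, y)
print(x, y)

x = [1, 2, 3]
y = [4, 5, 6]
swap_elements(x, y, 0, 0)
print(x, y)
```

Key concept: parameter rebinding vs mutation.
Step by step:
`x = [1, 2, 3]` → x = [1, 2, 3]
`y = [4, 5, 6]` → y = [4, 5, 6]
`swap_contents(x, y)` → no visible change to tracked variables
`print(x, y)` → prints [1, 2, 3] [4, 5, 6]
`x = [1, 2, 3]` → x = [1, 2, 3]
`y = [4, 5, 6]` → y = [4, 5, 6]
`swap_elements(x, y, 0, 0)` → x = [4, 2, 3]; y = [1, 5, 6]
`print(x, y)` → prints [4, 2, 3] [1, 5, 6]

Answer:
[1, 2, 3] [4, 5, 6]
[4, 2, 3] [1, 5, 6]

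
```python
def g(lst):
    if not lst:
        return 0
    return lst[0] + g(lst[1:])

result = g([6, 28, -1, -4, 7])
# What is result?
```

6 + 28 + (-1) + (-4) + 7 + 0 = 36

Answer: 36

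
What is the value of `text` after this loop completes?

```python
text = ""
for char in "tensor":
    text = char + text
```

Reverse 'tensor'
`text` takes the values: "" → "t" → "et" → "net" → "snet" → "osnet" → "rosnet"

Answer: "rosnet"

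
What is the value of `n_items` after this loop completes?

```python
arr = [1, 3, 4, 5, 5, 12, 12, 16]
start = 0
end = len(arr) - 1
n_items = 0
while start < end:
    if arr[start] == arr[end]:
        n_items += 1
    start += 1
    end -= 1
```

Count matching pairs from ends
`n_items` takes the values: 0 → 1

Answer: 1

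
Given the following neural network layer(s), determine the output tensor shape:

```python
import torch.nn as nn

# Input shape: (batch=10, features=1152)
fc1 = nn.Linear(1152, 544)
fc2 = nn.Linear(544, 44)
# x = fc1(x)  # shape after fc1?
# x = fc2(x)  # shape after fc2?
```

Input: (10, 1152) -> after fc1: (10, 544) -> Output: (10, 44)

Answer: (10, 44)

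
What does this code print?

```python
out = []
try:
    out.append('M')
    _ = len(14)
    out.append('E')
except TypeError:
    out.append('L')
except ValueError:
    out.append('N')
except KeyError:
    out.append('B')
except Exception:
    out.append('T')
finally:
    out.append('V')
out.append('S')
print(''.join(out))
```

Execution trace: 'M' (try body) → 'L' (except TypeError) → 'V' (finally) → 'S' (after the try/except). Output: MLVS

Answer: MLVS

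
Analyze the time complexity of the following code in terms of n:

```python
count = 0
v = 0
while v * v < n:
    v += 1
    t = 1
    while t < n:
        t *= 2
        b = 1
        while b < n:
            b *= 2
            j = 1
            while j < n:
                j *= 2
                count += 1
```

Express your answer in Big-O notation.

Each loop level contributes: √n × log n × log n × log n. Multiplying the contributions gives O(√n log^3 n).

Answer: O(√n log^3 n)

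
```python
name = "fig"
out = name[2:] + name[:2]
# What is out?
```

Trace:
`name = "fig"` → name = 'fig'
`out = name[2:] + name[:2]` → out = 'gfi'
So out = 'gfi'

Answer: 'gfi'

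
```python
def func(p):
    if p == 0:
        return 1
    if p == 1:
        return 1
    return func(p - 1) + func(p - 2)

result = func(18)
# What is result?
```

Build up from base cases: func(0)=1, func(1)=1, func(2)=2, func(3)=3, func(4)=5, func(5)=8, func(6)=13, ..., func(18)=4181

Answer: 4181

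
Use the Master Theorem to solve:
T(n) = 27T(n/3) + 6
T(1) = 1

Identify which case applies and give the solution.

a=27, b=3, f(n)=6. log_3(27) = 3. Since c=0 < 3, Case 1 applies: T(n) = Θ(n^log_b(a)) = O(n^3).

Answer: O(n^3) - Case 1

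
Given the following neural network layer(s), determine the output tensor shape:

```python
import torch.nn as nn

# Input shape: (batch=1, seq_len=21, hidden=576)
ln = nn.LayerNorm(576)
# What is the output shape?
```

Input: (1, 21, 576) -> Output: (1, 21, 576)

Answer: (1, 21, 576)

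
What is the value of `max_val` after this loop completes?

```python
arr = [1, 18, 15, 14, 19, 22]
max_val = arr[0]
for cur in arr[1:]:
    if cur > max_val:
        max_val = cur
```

Maximum of [1, 18, 15, 14, 19, 22]
`max_val` takes the values: 1 → 18 → 19 → 22

Answer: 22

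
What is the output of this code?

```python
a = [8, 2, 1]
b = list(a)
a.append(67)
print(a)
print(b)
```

Key concept: list() constructor creates copy.
Step by step:
`a = [8, 2, 1]` → a = [8, 2, 1]
`b = list(a)` → b = [8, 2, 1]
`a.append(67)` → a = [8, 2, 1, 67]
`print(a)` → prints [8, 2, 1, 67]
`print(b)` → prints [8, 2, 1]

Answer:
[8, 2, 1, 67]
[8, 2, 1]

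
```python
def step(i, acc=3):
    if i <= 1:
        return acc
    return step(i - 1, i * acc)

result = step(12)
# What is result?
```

Accumulator trace (n, acc): (12, 3) -> (11, 36) -> (10, 396) -> (9, 3960) -> (8, 35640) -> (7, 285120) -> (6, 1995840) -> (5, 11975040) -> (4, 59875200) -> (3, 239500800) -> (2, 718502400) -> (1, 1437004800) -> return 1437004800

Answer: 1437004800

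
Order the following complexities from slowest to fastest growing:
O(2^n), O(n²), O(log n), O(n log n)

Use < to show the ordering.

Ordered by growth rate: O(log n) < O(n log n) < O(n²) < O(2^n)

Answer: O(log n) < O(n log n) < O(n²) < O(2^n)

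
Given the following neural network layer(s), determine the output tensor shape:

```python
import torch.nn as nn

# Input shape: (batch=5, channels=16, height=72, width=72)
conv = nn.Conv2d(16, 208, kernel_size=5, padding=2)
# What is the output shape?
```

Input: (5, 16, 72, 72) -> Output: (5, 208, 72, 72)

Answer: (5, 208, 72, 72)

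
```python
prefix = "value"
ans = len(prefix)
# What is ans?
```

Trace:
`prefix = "value"` → prefix = 'value'
`ans = len(prefix)` → ans = 5
So ans = 5

Answer: 5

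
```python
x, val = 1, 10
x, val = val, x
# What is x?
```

Trace:
`x, val = 1, 10` → x = 1; val = 10
`x, val = val, x` → x = 10; val = 1
So x = 10

Answer: 10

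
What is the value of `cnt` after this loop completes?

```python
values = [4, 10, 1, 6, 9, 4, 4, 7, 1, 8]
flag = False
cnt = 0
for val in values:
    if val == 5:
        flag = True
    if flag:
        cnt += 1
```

Count elements after first 5 in [4, 10, 1, 6, 9, 4, 4, 7, 1, 8]
`cnt` takes the values: 0

Answer: 0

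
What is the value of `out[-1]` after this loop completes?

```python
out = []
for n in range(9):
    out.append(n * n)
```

Last element of squares 0 to 8
`out` takes the values: [] → [0] → [0, 1] → [0, 1, 4] → [0, 1, 4, 9] → [0, 1, 4, 9, 16] → [0, 1, 4, 9, 16, 25] → [0, 1, 4, 9, 16, 25, 36] → [0, 1, 4, 9, 16, 25, 36, 49] → [0, 1, 4, 9, 16, 25, 36, 49, 64]
So `out[-1]` = 64

Answer: 64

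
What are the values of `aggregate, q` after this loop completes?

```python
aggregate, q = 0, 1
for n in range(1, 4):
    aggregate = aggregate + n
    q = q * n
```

Sum and factorial of 1 to 3
`aggregate, q` takes the values: (0, 1) → (1, 1) → (3, 1) → (3, 2) → (6, 2) → (6, 6)

Answer: 6, 6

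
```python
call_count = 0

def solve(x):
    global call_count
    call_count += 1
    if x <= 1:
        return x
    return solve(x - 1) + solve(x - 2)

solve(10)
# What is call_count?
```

Calls(x) = 1 + Calls(x-1) + Calls(x-2); Calls(0)=Calls(1)=1. For x=10 this gives 177.

Answer: 177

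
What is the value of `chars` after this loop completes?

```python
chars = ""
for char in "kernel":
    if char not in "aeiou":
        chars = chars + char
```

Remove vowels from 'kernel'
`chars` takes the values: "" → "k" → "kr" → "krn" → "krnl"

Answer: "krnl"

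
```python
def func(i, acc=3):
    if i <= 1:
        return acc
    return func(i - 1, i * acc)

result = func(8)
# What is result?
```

Accumulator trace (n, acc): (8, 3) -> (7, 24) -> (6, 168) -> (5, 1008) -> (4, 5040) -> (3, 20160) -> (2, 60480) -> (1, 120960) -> return 120960

Answer: 120960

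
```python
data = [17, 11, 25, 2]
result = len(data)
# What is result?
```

Trace:
`data = [17, 11, 25, 2]` → data = [17, 11, 25, 2]
`result = len(data)` → result = 4
So result = 4

Answer: 4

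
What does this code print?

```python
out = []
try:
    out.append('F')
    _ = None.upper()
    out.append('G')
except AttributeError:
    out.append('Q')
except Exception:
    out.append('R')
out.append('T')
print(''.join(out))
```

Execution trace: 'F' (try body) → 'Q' (except AttributeError) → 'T' (after the try/except). Output: FQT

Answer: FQT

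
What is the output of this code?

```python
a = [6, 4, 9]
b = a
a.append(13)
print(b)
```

Key concept: basic list aliasing.
Step by step:
`a = [6, 4, 9]` → a = [6, 4, 9]
`b = a` → b = [6, 4, 9] (same object as a)
`a.append(13)` → a = [6, 4, 9, 13] (same object as b); b = [6, 4, 9, 13] (same object as a)
`print(b)` → prints [6, 4, 9, 13]

Answer: [6, 4, 9, 13]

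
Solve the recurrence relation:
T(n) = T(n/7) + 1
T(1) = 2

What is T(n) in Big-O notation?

Each step divides n by 7 and adds 1. After log_7(n) steps we reach T(1)=2. So T(n) = 1·log_7(n) + 2 = O(log n).

Answer: O(log n)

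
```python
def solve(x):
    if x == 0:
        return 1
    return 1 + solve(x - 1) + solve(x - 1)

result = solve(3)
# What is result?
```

solve(x) = 1 + 2·solve(x-1), solve(0)=1. Closed form: (1+1)·2^3 - 1 = 15.

Answer: 15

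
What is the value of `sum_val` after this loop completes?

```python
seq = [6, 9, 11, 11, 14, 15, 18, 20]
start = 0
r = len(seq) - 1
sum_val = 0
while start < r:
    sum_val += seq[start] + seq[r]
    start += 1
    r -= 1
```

Sum of pairs from ends
`sum_val` takes the values: 0 → 26 → 53 → 79 → 104

Answer: 104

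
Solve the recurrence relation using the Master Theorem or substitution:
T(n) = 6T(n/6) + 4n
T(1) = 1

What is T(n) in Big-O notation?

By Master Theorem: a=6, b=6, f(n)=4n. Since log_6(6) = 1 and f(n) = Θ(n^1), Case 2 applies. T(n) = O(n log n).

Answer: O(n log n)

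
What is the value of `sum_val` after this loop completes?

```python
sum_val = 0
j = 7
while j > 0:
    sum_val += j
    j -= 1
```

Sum 7 down to 1
`sum_val` takes the values: 0 → 7 → 13 → 18 → 22 → 25 → 27 → 28

Answer: 28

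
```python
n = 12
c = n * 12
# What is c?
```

Trace:
`n = 12` → n = 12
`c = n * 12` → c = 144
So c = 144

Answer: 144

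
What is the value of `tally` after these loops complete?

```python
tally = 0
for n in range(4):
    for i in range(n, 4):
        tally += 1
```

Upper triangle: 4 + 3 + ... + 1
`tally` takes the values: 0 → 1 → 2 → 3 → 4 → 5 → 6 → 7 → 8 → 9 → 10

Answer: 10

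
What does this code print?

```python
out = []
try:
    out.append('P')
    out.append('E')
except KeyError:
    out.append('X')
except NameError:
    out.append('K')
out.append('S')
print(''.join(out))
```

Execution trace: 'P' (try body) → 'E' (try body, no exception) → 'S' (after the try/except). Output: PES

Answer: PES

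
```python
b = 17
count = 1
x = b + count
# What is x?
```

Trace:
`b = 17` → b = 17
`count = 1` → count = 1
`x = b + count` → x = 18
So x = 18

Answer: 18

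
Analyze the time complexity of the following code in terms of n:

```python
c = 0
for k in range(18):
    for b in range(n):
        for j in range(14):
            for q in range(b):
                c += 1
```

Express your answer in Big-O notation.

Each loop level contributes: 1 × n × 1 × n. Multiplying the contributions gives O(n^2).

Answer: O(n^2)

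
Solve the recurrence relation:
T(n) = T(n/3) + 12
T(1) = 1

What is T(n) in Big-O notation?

Each step divides n by 3 and adds 12. After log_3(n) steps we reach T(1)=1. So T(n) = 12·log_3(n) + 1 = O(log n).

Answer: O(log n)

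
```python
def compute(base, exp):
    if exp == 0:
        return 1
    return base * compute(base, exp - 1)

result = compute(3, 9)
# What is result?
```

compute(3, 9) = 3 * 3 * 3 * 3 * 3 * 3 * 3 * 3 * 3 = 19683

Answer: 19683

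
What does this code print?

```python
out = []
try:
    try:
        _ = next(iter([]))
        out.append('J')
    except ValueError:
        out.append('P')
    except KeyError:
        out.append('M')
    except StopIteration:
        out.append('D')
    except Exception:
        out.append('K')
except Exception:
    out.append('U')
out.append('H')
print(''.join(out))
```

Execution trace: 'D' (inner except StopIteration) → 'H' (after the try/except). Output: DH

Answer: DH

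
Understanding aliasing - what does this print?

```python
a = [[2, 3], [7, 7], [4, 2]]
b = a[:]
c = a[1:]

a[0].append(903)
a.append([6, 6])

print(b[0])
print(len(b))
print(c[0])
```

Key concept: slice with nested mutation.
Step by step:
`a = [[2, 3], [7, 7], [4, 2]]` → a = [[2, 3], [7, 7], [4, 2]]
`b = a[:]` → b = [[2, 3], [7, 7], [4, 2]]
`c = a[1:]` → c = [[7, 7], [4, 2]]
`a[0].append(903)` → a = [[2, 3, 903], [7, 7], [4, 2]]; b = [[2, 3, 903], [7, 7], [4, 2]]
`a.append([6, 6])` → a = [[2, 3, 903], [7, 7], [4, 2], [6, 6]]
`print(b[0])` → prints [2, 3, 903]
`print(len(b))` → prints 3
`print(c[0])` → prints [7, 7]

Answer:
[2, 3, 903]
3
[7, 7]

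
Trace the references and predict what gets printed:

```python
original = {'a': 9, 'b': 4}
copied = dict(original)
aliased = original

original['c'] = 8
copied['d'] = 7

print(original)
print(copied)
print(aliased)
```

Key concept: dict() creates copy, assignment creates alias.
Step by step:
`original = {'a': 9, 'b': 4}` → original = {'a': 9, 'b': 4}
`copied = dict(original)` → copied = {'a': 9, 'b': 4}
`aliased = original` → aliased = {'a': 9, 'b': 4} (same object as original)
`original['c'] = 8` → original = {'a': 9, 'b': 4, 'c': 8} (same object as aliased); aliased = {'a': 9, 'b': 4, 'c': 8} (same object as original)
`copied['d'] = 7` → copied = {'a': 9, 'b': 4, 'd': 7}
`print(original)` → prints {'a': 9, 'b': 4, 'c': 8}
`print(copied)` → prints {'a': 9, 'b': 4, 'd': 7}
`print(aliased)` → prints {'a': 9, 'b': 4, 'c': 8}

Answer:
{'a': 9, 'b': 4, 'c': 8}
{'a': 9, 'b': 4, 'd': 7}
{'a': 9, 'b': 4, 'c': 8}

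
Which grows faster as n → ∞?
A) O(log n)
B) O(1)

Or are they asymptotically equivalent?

O(log n) vs O(1): Higher order terms dominate.

Answer: A) O(log n) grows faster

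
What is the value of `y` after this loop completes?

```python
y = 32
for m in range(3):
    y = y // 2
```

Halve 3 times: 32 // 2^3 = 4
`y` takes the values: 32 → 16 → 8 → 4

Answer: 4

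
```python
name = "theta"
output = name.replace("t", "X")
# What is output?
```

Trace:
`name = "theta"` → name = 'theta'
`output = name.replace("t", "X")` → output = 'XheXa'
So output = 'XheXa'

Answer: 'XheXa'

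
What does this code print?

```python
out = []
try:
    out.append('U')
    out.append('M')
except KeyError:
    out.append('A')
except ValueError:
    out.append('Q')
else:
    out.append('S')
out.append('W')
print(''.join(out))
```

Execution trace: 'U' (try body) → 'M' (try body, no exception) → 'S' (else) → 'W' (after the try/except). Output: UMSW

Answer: UMSW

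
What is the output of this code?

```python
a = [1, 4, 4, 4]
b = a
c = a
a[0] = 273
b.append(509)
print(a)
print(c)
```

Key concept: multiple aliases.
Step by step:
`a = [1, 4, 4, 4]` → a = [1, 4, 4, 4]
`b = a` → b = [1, 4, 4, 4] (same object as a)
`c = a` → c = [1, 4, 4, 4] (same object as a, b)
`a[0] = 273` → a = [273, 4, 4, 4] (same object as b, c); b = [273, 4, 4, 4] (same object as a, c); c = [273, 4, 4, 4] (same object as a, b)
`b.append(509)` → a = [273, 4, 4, 4, 509] (same object as b, c); b = [273, 4, 4, 4, 509] (same object as a, c); c = [273, 4, 4, 4, 509] (same object as a, b)
`print(a)` → prints [273, 4, 4, 4, 509]
`print(c)` → prints [273, 4, 4, 4, 509]

Answer:
[273, 4, 4, 4, 509]
[273, 4, 4, 4, 509]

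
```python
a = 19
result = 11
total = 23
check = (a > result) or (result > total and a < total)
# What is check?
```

Trace:
`a = 19` → a = 19
`result = 11` → result = 11
`total = 23` → total = 23
`check = (a > result) or (result > total and a < total)` → check = True
So check = True

Answer: True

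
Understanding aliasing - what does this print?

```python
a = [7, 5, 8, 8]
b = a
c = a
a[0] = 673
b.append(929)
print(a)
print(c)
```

Key concept: multiple aliases.
Step by step:
`a = [7, 5, 8, 8]` → a = [7, 5, 8, 8]
`b = a` → b = [7, 5, 8, 8] (same object as a)
`c = a` → c = [7, 5, 8, 8] (same object as a, b)
`a[0] = 673` → a = [673, 5, 8, 8] (same object as b, c); b = [673, 5, 8, 8] (same object as a, c); c = [673, 5, 8, 8] (same object as a, b)
`b.append(929)` → a = [673, 5, 8, 8, 929] (same object as b, c); b = [673, 5, 8, 8, 929] (same object as a, c); c = [673, 5, 8, 8, 929] (same object as a, b)
`print(a)` → prints [673, 5, 8, 8, 929]
`print(c)` → prints [673, 5, 8, 8, 929]

Answer:
[673, 5, 8, 8, 929]
[673, 5, 8, 8, 929]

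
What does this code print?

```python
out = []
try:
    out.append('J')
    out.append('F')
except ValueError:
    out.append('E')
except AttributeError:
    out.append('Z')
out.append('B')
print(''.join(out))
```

Execution trace: 'J' (try body) → 'F' (try body, no exception) → 'B' (after the try/except). Output: JFB

Answer: JFB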